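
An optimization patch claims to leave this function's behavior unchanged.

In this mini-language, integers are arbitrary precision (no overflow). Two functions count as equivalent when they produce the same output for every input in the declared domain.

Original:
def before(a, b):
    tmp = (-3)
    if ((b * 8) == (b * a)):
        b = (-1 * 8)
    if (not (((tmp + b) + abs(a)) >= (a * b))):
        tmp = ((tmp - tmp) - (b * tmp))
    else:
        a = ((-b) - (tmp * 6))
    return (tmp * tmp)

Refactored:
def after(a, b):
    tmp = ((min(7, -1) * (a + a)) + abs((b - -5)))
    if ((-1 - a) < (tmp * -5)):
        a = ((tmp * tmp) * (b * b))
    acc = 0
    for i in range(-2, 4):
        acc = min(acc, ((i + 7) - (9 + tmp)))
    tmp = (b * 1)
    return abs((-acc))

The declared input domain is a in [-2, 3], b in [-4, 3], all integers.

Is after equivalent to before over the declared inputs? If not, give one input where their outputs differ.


There is a counterexample at a=-2, b=-4: 144 on one side, 9 on the other.
before: tmp=-3, then ((b * 8) == (b * a)) is false, then (not (((tmp + b) + abs(a)) >= (a * b))) is true, then tmp=-12, then returns 144
after: tmp=5, then ((-1 - a) < (tmp * -5)) is false, then acc=0, then (i=-2), then acc=-9, then (i=-1), then acc=-9, then (i=0), then acc=-9, then (i=1), then acc=-9, then (i=2), then acc=-9, then (i=3), then acc=-9, then tmp=-4, then returns 9
verdict: not equivalent; witness: a=-2, b=-4


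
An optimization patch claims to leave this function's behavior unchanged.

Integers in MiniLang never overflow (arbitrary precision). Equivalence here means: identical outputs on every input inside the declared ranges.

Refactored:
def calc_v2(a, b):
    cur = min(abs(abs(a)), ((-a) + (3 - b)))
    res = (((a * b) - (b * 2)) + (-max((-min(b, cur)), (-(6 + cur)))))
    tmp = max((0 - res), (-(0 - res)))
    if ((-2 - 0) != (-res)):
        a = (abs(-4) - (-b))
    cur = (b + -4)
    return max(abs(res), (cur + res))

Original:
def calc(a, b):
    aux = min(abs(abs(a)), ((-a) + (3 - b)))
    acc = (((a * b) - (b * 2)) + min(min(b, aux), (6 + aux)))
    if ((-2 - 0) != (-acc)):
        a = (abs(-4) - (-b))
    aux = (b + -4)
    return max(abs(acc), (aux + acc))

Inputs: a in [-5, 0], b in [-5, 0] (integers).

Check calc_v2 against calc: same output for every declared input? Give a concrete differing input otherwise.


Behavior is preserved: although local variable names differ, plus statement counts differ, plus constant usage differs, plus min/max/abs usage differs, plus arithmetic usage differs, the outputs never diverge.
One worked example (a=-3, b=-2) — calc: aux becomes 3; next acc becomes 8; next ((-2 - 0) != (-acc)) evaluates to true; next a becomes 2; next aux becomes -6; next final value 8; calc_v2: cur becomes 3; next res becomes 8; next tmp becomes 8; next ((-2 - 0) != (-res)) evaluates to true; next a becomes 2; next cur becomes -6; next final value 8; agreement on 8.
Across all 36 domain points the two functions coincide.
verdict: equivalent


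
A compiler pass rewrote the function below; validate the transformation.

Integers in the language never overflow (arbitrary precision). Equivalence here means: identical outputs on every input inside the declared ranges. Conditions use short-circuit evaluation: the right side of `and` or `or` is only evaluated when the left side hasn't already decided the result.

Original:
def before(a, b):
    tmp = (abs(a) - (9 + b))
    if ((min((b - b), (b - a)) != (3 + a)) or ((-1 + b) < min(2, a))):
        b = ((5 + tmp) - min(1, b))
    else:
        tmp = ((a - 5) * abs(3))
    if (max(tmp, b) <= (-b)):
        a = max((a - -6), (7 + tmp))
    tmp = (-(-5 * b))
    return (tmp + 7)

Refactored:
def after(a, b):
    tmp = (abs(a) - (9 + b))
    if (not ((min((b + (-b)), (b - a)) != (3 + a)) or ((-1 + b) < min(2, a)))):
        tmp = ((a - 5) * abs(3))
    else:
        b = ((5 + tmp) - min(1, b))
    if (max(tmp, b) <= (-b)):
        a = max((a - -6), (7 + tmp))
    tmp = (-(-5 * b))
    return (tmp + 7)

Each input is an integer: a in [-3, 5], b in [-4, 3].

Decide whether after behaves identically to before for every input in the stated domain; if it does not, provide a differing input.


The two are interchangeable: arithmetic usage differs; and boolean connective usage differs, and every declared input agrees.
One worked example (a=2, b=0) — before: tmp := -7 | ((min((b - b), (b - a)) != (3 + a)) or ((-1 + b) < min(2, a))): true | b := -2 | (max(tmp, b) <= (-b)): true | a := 8 | tmp := -10 | result -3; after: tmp := -7 | (not ((min((b + (-b)), (b - a)) != (3 + a)) or ((-1 + b) < min(2, a)))): false | b := -2 | (max(tmp, b) <= (-b)): true | a := 8 | tmp := -10 | result -3; agreement on -3.
An exhaustive pass over the 72 declared inputs shows identical outputs.
verdict: equivalent


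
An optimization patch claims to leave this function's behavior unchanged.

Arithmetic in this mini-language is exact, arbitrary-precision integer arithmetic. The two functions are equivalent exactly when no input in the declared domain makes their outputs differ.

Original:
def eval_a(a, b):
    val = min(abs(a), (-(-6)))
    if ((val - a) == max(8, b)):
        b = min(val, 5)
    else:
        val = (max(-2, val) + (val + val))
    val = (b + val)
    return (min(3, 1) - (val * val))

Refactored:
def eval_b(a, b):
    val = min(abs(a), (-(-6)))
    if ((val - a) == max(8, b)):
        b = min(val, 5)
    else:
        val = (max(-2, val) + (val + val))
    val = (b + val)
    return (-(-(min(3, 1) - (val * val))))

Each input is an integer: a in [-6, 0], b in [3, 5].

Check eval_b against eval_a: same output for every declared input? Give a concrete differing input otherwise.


Comparing the listings, the differences include: same computation, different form.
Tracing a=-1, b=5: eval_a: val = 1; ((val - a) == max(8, b)) -> false; val = 3; val = 8; return -63 | eval_b: val = 1; ((val - a) == max(8, b)) -> false; val = 3; val = 8; return -63 — matching result -63.
Checked all 21 inputs in the declared domain: the outputs agree on every one.
verdict: equivalent


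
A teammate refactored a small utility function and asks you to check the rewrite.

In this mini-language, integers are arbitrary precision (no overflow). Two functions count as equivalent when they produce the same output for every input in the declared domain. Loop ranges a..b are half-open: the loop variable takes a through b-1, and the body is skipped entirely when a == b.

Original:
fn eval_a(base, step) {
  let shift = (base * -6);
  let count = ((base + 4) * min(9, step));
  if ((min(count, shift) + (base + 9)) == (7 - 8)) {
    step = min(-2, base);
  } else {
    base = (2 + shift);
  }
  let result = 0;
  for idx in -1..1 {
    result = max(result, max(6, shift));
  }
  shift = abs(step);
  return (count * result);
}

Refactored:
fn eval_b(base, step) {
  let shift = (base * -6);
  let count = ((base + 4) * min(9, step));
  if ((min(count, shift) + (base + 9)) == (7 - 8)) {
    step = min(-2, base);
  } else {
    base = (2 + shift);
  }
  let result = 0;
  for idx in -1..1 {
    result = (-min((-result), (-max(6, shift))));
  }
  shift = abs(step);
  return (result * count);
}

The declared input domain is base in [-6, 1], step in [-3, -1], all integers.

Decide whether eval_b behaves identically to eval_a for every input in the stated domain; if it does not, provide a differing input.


Equivalent — the differences include min/max/abs usage differs, yet no declared input distinguishes the two.
One worked example (base=-2, step=-3) — eval_a: shift=12, then count=-6, then ((min(count, shift) + (base + 9)) == (7 - 8)) is false, then base=14, then result=0, then (idx=-1), then result=12, then (idx=0), then result=12, then shift=3, then returns -72; eval_b: shift=12, then count=-6, then ((min(count, shift) + (base + 9)) == (7 - 8)) is false, then base=14, then result=0, then (idx=-1), then result=12, then (idx=0), then result=12, then shift=3, then returns -72; agreement on -72.
Every one of the 24 inputs gives matching results.
verdict: equivalent


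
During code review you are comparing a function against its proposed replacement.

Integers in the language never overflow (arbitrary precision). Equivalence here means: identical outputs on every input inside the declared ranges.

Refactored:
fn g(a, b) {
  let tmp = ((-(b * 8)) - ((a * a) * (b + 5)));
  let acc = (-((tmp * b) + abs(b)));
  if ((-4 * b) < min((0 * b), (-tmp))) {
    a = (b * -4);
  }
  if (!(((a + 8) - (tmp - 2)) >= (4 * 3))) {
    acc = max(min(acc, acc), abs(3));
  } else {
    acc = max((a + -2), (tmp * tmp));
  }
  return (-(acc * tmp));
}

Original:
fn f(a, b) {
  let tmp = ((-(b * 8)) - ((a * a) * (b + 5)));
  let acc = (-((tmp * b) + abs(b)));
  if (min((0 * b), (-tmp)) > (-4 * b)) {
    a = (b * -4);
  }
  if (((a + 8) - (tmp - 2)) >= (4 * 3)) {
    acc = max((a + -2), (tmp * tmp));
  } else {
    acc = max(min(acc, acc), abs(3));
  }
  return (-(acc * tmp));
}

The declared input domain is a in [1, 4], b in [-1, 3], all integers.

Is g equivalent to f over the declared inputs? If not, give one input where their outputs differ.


The two are interchangeable: boolean connective usage differs, and comparison usage differs, and every declared input agrees.
Tracing a=3, b=-1: f: tmp becomes -28; next acc becomes -29; next (min((0 * b), (-tmp)) > (-4 * b)) evaluates to false; next (((a + 8) - (tmp - 2)) >= (4 * 3)) evaluates to true; next acc becomes 784; next final value 21952 | g: tmp becomes -28; next acc becomes -29; next ((-4 * b) < min((0 * b), (-tmp))) evaluates to false; next (!(((a + 8) - (tmp - 2)) >= (4 * 3))) evaluates to false; next acc becomes 784; next final value 21952 — matching result 21952.
An exhaustive pass over the 20 declared inputs shows identical outputs.
verdict: equivalent


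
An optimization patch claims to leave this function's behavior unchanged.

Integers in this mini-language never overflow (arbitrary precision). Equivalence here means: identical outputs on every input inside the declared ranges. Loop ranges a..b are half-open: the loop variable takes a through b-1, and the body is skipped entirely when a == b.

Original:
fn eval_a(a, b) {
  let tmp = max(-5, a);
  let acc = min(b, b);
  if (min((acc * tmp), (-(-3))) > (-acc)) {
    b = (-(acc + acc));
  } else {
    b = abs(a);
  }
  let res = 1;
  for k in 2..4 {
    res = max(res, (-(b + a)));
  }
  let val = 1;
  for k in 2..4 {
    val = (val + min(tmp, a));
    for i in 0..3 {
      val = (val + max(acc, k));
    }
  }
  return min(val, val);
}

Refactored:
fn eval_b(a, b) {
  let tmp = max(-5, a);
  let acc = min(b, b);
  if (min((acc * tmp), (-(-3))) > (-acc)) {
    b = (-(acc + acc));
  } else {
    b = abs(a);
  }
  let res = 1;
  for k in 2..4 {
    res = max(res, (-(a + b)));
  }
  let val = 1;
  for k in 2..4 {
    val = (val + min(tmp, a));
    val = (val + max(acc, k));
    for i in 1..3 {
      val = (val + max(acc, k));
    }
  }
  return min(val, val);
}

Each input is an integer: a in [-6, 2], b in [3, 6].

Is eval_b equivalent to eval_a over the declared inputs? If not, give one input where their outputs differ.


Side by side, the visible changes include: arithmetic usage differs, loop structure differs, min/max/abs usage differs, statement counts differ.
As a probe, take a=-2, b=3: eval_a runs tmp becomes -2; next acc becomes 3; next (min((acc * tmp), (-(-3))) > (-acc)) evaluates to false; next b becomes 2; next res becomes 1; next at k=2:; next res becomes 1; next at k=3:; next res becomes 1; next val becomes 1; next at k=2:; next val becomes -1; next at i=0:; next val becomes 2; next at i=1:; next val becomes 5; next at i=2:; next val becomes 8; next at k=3:; next val becomes 6; next at i=0:; next val becomes 9; next at i=1:; next val becomes 12; next at i=2:; next val becomes 15; next final value 15; eval_b runs tmp becomes -2; next acc becomes 3; next (min((acc * tmp), (-(-3))) > (-acc)) evaluates to false; next b becomes 2; next res becomes 1; next at k=2:; next res becomes 1; next at k=3:; next res becomes 1; next val becomes 1; next at k=2:; next val becomes -1; next val becomes 2; next at i=1:; next val becomes 5; next at i=2:; next val becomes 8; next at k=3:; next val becomes 6; next val becomes 9; next at i=1:; next val becomes 12; next at i=2:; next val becomes 15; next final value 15; both end at 15.
An exhaustive pass over the 36 declared inputs shows identical outputs.
verdict: equivalent


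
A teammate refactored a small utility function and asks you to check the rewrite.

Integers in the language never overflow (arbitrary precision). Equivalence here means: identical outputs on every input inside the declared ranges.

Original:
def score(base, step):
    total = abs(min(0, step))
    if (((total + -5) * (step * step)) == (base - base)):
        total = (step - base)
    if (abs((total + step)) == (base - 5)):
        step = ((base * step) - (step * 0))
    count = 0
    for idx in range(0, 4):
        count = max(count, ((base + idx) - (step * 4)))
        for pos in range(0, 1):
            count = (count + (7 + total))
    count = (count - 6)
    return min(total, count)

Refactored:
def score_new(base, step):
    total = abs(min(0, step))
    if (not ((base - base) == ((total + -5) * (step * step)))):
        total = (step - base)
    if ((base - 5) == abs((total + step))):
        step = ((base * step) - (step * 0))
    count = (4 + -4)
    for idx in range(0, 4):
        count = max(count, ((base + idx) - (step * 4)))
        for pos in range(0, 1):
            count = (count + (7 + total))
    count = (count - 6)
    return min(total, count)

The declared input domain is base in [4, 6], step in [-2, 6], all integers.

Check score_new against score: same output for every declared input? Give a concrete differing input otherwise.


There is a counterexample at base=4, step=-2: 2 on one side, -6 on the other.
score: total := 2 | (((total + -5) * (step * step)) == (base - base)): false | (abs((total + step)) == (base - 5)): false | count := 0 | iter idx=0: | count := 12 | iter pos=0: | count := 21 | iter idx=1: | count := 21 | iter pos=0: | count := 30 | iter idx=2: | count := 30 | iter pos=0: | count := 39 | iter idx=3: | count := 39 | iter pos=0: | count := 48 | count := 42 | result 2
score_new: total := 2 | (not ((base - base) == ((total + -5) * (step * step)))): true | total := -6 | ((base - 5) == abs((total + step))): false | count := 0 | iter idx=0: | count := 12 | iter pos=0: | count := 13 | iter idx=1: | count := 13 | iter pos=0: | count := 14 | iter idx=2: | count := 14 | iter pos=0: | count := 15 | iter idx=3: | count := 15 | iter pos=0: | count := 16 | count := 10 | result -6
verdict: not equivalent; witness: base=4, step=-2


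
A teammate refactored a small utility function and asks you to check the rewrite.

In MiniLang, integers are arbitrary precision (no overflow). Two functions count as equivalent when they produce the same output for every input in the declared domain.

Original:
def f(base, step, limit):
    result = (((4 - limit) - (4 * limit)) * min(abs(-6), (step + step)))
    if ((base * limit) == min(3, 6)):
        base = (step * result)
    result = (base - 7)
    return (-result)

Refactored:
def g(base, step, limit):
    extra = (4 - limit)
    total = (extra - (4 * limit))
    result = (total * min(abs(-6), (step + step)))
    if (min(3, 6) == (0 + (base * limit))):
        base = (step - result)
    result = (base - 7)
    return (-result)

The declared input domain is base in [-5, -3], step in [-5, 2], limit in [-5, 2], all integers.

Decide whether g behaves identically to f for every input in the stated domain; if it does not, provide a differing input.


Not equivalent: base=-3, step=-5, limit=-1 separates them (-443 vs -78).
f: result becomes -90; next ((base * limit) == min(3, 6)) evaluates to true; next base becomes 450; next result becomes 443; next final value -443
g: extra becomes 5; next total becomes 9; next result becomes -90; next (min(3, 6) == (0 + (base * limit))) evaluates to true; next base becomes 85; next result becomes 78; next final value -78
verdict: not equivalent; witness: base=-3, step=-5, limit=-1


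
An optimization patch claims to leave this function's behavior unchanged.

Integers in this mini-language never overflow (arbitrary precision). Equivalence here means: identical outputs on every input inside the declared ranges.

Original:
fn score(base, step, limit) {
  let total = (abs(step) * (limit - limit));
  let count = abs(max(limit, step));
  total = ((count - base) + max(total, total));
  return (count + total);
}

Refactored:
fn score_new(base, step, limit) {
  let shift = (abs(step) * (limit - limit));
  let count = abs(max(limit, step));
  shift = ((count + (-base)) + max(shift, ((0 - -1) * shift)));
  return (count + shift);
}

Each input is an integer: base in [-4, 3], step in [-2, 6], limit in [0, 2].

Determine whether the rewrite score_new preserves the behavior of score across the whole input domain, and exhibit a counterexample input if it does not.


The two versions differ — the changes include local variable names differ; also arithmetic usage differs; also constant usage differs.
As a probe, take base=1, step=-2, limit=1: score runs total becomes 0; next count becomes 1; next total becomes 0; next final value 1; score_new runs shift becomes 0; next count becomes 1; next shift becomes 0; next final value 1; both end at 1.
Across all 216 domain points the two functions coincide.
verdict: equivalent


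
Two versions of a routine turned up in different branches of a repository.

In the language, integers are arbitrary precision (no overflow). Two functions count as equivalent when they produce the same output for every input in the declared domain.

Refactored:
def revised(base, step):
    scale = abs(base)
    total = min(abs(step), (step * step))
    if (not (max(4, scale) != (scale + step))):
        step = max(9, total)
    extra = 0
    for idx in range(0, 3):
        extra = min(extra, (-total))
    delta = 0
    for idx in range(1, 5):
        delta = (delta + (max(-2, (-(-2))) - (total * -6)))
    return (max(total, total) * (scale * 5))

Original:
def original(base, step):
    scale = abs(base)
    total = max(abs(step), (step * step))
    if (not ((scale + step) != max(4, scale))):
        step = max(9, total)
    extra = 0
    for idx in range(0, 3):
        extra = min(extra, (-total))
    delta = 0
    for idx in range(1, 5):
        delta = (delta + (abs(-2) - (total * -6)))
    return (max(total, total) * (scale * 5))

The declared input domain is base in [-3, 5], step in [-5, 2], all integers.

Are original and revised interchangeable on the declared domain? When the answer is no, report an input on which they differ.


Take base=-3, step=-5.
original: scale = 3; total = 25; (not ((scale + step) != max(4, scale))) -> false; extra = 0; [idx=0]; extra = -25; [idx=1]; extra = -25; [idx=2]; extra = -25; delta = 0; [idx=1]; delta = 152; [idx=2]; delta = 304; [idx=3]; delta = 456; [idx=4]; delta = 608; return 375
revised: scale = 3; total = 5; (not (max(4, scale) != (scale + step))) -> false; extra = 0; [idx=0]; extra = -5; [idx=1]; extra = -5; [idx=2]; extra = -5; delta = 0; [idx=1]; delta = 32; [idx=2]; delta = 64; [idx=3]; delta = 96; [idx=4]; delta = 128; return 75
375 and 75 differ, so these are not the same function on this domain.
verdict: not equivalent; witness: base=-3, step=-5


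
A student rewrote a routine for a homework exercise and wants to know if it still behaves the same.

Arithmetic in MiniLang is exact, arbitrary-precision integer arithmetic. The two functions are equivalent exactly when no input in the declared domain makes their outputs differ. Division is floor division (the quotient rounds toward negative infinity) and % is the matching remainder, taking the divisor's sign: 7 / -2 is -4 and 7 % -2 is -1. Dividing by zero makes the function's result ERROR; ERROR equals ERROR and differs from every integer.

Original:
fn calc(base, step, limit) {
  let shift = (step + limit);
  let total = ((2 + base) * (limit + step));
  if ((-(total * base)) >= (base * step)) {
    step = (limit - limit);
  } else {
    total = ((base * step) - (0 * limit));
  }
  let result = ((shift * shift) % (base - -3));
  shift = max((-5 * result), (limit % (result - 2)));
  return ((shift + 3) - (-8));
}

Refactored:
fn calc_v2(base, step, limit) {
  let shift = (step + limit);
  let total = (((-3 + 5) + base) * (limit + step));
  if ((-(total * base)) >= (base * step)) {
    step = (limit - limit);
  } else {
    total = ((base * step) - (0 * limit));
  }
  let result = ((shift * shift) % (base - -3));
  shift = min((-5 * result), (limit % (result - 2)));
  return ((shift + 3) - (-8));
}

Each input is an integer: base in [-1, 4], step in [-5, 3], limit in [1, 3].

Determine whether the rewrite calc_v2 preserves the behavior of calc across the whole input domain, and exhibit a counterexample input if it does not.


Evaluate both at base=-1, step=-5, limit=1.
calc: shift=-4, then total=-4, then ((-(total * base)) >= (base * step)) is false, then total=5, then result=0, then shift=0, then returns 11
calc_v2: shift=-4, then total=-4, then ((-(total * base)) >= (base * step)) is false, then total=5, then result=0, then shift=-1, then returns 10
11 != 10, so the rewrite changes behavior.
verdict: not equivalent; witness: base=-1, step=-5, limit=1


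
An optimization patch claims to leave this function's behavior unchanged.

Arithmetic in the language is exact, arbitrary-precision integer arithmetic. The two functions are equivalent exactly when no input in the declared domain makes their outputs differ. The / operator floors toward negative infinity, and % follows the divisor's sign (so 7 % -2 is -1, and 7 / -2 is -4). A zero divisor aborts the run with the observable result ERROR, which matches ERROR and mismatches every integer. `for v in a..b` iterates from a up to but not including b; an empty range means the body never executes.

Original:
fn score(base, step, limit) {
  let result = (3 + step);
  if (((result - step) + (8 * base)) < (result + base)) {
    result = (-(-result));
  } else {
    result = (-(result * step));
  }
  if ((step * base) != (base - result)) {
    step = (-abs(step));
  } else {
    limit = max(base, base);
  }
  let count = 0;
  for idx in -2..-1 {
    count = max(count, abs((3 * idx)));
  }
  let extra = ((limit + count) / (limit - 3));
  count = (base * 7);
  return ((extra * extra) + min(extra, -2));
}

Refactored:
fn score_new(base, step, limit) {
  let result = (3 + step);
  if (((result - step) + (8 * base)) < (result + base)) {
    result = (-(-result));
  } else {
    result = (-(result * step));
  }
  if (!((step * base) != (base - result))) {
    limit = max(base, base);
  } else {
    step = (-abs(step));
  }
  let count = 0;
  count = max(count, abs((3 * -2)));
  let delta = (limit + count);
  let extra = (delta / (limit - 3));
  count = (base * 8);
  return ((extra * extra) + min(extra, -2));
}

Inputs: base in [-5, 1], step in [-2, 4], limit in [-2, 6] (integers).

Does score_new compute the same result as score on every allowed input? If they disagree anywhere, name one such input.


The edit looks behavioral (`7` became `8`), but over these ranges it never changes the outcome.
Tracing base=1, step=1, limit=-1: score: result := 4 | (((result - step) + (8 * base)) < (result + base)): false | result := -4 | ((step * base) != (base - result)): true | step := -1 | count := 0 | iter idx=-2: | count := 6 | extra := -2 | count := 7 | result 2 | score_new: result := 4 | (((result - step) + (8 * base)) < (result + base)): false | result := -4 | (!((step * base) != (base - result))): false | step := -1 | count := 0 | count := 6 | delta := 5 | extra := -2 | count := 8 | result 2 — matching result 2.
Every one of the 441 inputs gives matching results.
verdict: equivalent


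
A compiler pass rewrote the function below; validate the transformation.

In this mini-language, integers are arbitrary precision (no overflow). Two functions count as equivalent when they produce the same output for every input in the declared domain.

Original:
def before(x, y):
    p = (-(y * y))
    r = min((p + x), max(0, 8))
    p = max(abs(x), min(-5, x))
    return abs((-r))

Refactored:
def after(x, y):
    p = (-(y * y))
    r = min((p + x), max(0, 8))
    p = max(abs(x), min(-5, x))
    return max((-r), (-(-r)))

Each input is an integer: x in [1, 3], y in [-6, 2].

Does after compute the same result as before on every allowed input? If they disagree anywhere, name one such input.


Side by side, the visible changes include: min/max/abs usage differs.
Tracing x=1, y=-3: before: p=-9, then r=-8, then p=1, then returns 8 | after: p=-9, then r=-8, then p=1, then returns 8 — matching result 8.
Across all 27 domain points the two functions coincide.
verdict: equivalent


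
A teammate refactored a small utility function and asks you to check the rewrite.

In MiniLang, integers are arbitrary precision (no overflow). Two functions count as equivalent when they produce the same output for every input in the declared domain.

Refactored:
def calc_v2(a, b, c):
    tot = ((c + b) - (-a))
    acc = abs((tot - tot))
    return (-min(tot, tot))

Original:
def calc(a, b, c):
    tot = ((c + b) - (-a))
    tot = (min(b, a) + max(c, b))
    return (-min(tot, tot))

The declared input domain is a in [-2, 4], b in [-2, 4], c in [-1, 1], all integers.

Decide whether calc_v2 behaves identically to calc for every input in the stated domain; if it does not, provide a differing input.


There is a counterexample at a=-2, b=-2, c=-1: 3 on one side, 5 on the other.
calc: tot = -5; tot = -3; return 3
calc_v2: tot = -5; acc = 0; return 5
verdict: not equivalent; witness: a=-2, b=-2, c=-1


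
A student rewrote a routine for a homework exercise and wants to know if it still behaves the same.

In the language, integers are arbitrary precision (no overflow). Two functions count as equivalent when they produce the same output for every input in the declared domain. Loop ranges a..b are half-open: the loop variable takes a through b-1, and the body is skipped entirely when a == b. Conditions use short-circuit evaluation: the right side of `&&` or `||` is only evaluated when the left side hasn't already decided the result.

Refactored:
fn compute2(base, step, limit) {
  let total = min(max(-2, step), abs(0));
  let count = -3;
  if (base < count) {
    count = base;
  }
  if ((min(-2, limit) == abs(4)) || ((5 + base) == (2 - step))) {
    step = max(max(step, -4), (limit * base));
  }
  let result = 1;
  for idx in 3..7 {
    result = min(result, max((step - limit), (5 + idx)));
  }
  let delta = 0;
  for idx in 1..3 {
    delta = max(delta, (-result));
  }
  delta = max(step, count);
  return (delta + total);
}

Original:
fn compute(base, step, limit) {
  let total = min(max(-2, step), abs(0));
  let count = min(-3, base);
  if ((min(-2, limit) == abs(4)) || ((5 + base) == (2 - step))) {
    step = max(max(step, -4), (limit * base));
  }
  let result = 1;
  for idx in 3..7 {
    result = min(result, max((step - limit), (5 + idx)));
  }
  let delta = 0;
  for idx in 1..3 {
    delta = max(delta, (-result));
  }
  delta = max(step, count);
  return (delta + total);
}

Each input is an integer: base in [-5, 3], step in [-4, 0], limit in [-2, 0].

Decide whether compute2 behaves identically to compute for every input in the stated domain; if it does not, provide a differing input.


This is a faithful refactor — min/max/abs usage differs; and branching structure differs; and statement counts differ; and comparison usage differs, but the computed results match everywhere.
Spot check at base=3, step=-2, limit=0 — compute: total := -2 | count := -3 | ((min(-2, limit) == abs(4)) || ((5 + base) == (2 - step))): false | result := 1 | iter idx=3: | result := 1 | iter idx=4: | result := 1 | iter idx=5: | result := 1 | iter idx=6: | result := 1 | delta := 0 | iter idx=1: | delta := 0 | iter idx=2: | delta := 0 | delta := -2 | result -4. compute2: total := -2 | count := -3 | (base < count): false | ((min(-2, limit) == abs(4)) || ((5 + base) == (2 - step))): false | result := 1 | iter idx=3: | result := 1 | iter idx=4: | result := 1 | iter idx=5: | result := 1 | iter idx=6: | result := 1 | delta := 0 | iter idx=1: | delta := 0 | iter idx=2: | delta := 0 | delta := -2 | result -4. Both give -4.
Across all 135 domain points the two functions coincide.
verdict: equivalent


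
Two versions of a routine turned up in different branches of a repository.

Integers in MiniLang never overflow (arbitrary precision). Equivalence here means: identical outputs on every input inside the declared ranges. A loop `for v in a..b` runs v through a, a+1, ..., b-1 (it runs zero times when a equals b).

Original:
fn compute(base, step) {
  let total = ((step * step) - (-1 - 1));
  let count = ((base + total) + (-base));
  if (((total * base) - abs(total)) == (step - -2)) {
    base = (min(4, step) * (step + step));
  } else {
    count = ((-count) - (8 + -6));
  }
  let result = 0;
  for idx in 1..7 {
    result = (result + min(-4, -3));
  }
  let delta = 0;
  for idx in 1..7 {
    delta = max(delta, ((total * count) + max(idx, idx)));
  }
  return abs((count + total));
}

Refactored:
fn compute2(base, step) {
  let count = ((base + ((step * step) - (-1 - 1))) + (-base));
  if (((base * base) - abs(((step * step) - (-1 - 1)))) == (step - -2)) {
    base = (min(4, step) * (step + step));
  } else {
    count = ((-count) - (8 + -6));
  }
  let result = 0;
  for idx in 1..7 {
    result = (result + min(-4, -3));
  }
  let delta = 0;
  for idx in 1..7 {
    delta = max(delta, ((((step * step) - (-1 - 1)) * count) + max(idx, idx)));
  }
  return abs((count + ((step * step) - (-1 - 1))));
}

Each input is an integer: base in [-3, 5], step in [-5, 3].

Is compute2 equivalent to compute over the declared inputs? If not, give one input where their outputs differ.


There is a counterexample at base=-2, step=-1: 2 on one side, 6 on the other.
compute: total = 3; count = 3; (((total * base) - abs(total)) == (step - -2)) -> false; count = -5; result = 0; [idx=1]; result = -4; [idx=2]; result = -8; [idx=3]; result = -12; [idx=4]; result = -16; [idx=5]; result = -20; [idx=6]; result = -24; delta = 0; [idx=1]; delta = 0; [idx=2]; delta = 0; [idx=3]; delta = 0; [idx=4]; delta = 0; [idx=5]; delta = 0; [idx=6]; delta = 0; return 2
compute2: count = 3; (((base * base) - abs(((step * step) - (-1 - 1)))) == (step - -2)) -> true; base = 2; result = 0; [idx=1]; result = -4; [idx=2]; result = -8; [idx=3]; result = -12; [idx=4]; result = -16; [idx=5]; result = -20; [idx=6]; result = -24; delta = 0; [idx=1]; delta = 10; [idx=2]; delta = 11; [idx=3]; delta = 12; [idx=4]; delta = 13; [idx=5]; delta = 14; [idx=6]; delta = 15; return 6
verdict: not equivalent; witness: base=-2, step=-1


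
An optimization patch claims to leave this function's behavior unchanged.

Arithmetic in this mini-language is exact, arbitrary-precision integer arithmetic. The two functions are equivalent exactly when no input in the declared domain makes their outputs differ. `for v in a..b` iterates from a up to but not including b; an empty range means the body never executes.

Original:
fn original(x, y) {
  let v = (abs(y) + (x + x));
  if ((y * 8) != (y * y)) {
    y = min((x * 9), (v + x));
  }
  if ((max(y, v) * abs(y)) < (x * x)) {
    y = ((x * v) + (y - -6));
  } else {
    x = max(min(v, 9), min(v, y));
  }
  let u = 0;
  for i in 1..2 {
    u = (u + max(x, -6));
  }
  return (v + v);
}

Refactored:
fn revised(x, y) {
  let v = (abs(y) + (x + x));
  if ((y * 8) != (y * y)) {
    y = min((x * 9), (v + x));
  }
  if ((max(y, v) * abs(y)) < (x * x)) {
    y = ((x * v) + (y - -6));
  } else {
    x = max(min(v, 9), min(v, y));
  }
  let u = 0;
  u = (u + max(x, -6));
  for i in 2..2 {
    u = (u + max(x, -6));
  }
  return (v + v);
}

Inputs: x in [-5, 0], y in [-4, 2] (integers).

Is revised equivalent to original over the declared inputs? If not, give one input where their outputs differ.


Side by side, the visible changes include: constant usage differs, min/max/abs usage differs, statement counts differ, loop structure differs, arithmetic usage differs.
One worked example (x=-5, y=-1) — original: v = -9; ((y * 8) != (y * y)) -> true; y = -45; ((max(y, v) * abs(y)) < (x * x)) -> true; y = 6; u = 0; [i=1]; u = -5; return -18; revised: v = -9; ((y * 8) != (y * y)) -> true; y = -45; ((max(y, v) * abs(y)) < (x * x)) -> true; y = 6; u = 0; u = -5; the i loop: no iterations; return -18; agreement on -18.
Checked all 42 inputs in the declared domain: the outputs agree on every one.
verdict: equivalent


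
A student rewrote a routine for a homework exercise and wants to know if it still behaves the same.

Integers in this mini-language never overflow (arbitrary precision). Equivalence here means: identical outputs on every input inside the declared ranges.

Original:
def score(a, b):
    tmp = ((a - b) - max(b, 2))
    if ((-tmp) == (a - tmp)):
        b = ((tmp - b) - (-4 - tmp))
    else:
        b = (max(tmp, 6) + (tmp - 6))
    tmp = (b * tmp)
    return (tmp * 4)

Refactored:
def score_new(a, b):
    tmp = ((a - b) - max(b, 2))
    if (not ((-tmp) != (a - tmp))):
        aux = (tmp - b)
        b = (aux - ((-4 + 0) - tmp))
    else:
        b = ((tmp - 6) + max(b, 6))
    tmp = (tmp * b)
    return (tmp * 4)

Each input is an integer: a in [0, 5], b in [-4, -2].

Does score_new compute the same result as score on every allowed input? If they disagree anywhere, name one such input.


Try a=5, b=-4.
score: tmp := 7 | ((-tmp) == (a - tmp)): false | b := 8 | tmp := 56 | result 224
score_new: tmp := 7 | (not ((-tmp) != (a - tmp))): false | b := 7 | tmp := 49 | result 196
224 vs 196 — the two versions disagree here.
verdict: not equivalent; witness: a=5, b=-4


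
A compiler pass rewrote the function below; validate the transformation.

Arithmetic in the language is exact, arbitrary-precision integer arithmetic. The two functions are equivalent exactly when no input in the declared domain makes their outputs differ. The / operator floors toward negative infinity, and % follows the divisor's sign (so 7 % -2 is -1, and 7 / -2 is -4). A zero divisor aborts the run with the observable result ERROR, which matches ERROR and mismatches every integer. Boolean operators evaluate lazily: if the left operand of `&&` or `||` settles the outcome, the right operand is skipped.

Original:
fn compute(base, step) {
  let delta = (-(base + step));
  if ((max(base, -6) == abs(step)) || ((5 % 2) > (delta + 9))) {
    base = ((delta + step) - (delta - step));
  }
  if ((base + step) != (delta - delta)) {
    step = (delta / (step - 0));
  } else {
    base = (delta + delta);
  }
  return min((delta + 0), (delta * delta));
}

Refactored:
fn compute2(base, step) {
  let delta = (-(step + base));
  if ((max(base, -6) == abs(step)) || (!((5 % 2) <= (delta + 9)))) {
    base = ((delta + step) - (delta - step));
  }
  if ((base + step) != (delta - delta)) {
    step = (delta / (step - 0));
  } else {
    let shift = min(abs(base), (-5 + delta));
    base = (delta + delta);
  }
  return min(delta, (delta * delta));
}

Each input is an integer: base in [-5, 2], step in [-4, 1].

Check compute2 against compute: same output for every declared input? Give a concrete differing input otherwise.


The two versions differ — the changes include local variable names differ, and boolean connective usage differs, and constant usage differs, and min/max/abs usage differs, and statement counts differ, and comparison usage differs.
Spot check at base=-3, step=-2 — compute: delta=5, then ((max(base, -6) == abs(step)) || ((5 % 2) > (delta + 9))) is false, then ((base + step) != (delta - delta)) is true, then step=-3, then returns 5. compute2: delta=5, then ((max(base, -6) == abs(step)) || (!((5 % 2) <= (delta + 9)))) is false, then ((base + step) != (delta - delta)) is true, then step=-3, then returns 5. Both give 5.
An exhaustive pass over the 48 declared inputs shows identical outputs.
verdict: equivalent


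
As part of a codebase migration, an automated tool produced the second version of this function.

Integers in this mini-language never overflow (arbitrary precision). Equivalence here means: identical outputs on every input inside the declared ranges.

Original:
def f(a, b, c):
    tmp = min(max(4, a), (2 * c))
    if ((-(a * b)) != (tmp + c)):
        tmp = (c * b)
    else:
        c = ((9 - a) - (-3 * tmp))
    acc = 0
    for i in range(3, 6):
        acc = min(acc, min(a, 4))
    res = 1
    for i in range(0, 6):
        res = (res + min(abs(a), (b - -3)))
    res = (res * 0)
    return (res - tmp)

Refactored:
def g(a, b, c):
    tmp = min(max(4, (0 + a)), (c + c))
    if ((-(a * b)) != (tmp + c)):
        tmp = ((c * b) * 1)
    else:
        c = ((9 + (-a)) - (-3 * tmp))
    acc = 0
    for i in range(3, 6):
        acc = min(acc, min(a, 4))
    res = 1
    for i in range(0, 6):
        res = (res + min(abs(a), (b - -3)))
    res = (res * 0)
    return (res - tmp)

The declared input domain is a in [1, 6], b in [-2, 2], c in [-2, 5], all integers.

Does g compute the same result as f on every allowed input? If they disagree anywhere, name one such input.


This is a faithful refactor — arithmetic usage differs, constant usage differs, but the computed results match everywhere.
Tracing a=6, b=0, c=3: f: tmp=6, then ((-(a * b)) != (tmp + c)) is true, then tmp=0, then acc=0, then (i=3), then acc=0, then (i=4), then acc=0, then (i=5), then acc=0, then res=1, then (i=0), then res=4, then (i=1), then res=7, then (i=2), then res=10, then (i=3), then res=13, then (i=4), then res=16, then (i=5), then res=19, then res=0, then returns 0 | g: tmp=6, then ((-(a * b)) != (tmp + c)) is true, then tmp=0, then acc=0, then (i=3), then acc=0, then (i=4), then acc=0, then (i=5), then acc=0, then res=1, then (i=0), then res=4, then (i=1), then res=7, then (i=2), then res=10, then (i=3), then res=13, then (i=4), then res=16, then (i=5), then res=19, then res=0, then returns 0 — matching result 0.
Checked all 240 inputs in the declared domain: the outputs agree on every one.
verdict: equivalent


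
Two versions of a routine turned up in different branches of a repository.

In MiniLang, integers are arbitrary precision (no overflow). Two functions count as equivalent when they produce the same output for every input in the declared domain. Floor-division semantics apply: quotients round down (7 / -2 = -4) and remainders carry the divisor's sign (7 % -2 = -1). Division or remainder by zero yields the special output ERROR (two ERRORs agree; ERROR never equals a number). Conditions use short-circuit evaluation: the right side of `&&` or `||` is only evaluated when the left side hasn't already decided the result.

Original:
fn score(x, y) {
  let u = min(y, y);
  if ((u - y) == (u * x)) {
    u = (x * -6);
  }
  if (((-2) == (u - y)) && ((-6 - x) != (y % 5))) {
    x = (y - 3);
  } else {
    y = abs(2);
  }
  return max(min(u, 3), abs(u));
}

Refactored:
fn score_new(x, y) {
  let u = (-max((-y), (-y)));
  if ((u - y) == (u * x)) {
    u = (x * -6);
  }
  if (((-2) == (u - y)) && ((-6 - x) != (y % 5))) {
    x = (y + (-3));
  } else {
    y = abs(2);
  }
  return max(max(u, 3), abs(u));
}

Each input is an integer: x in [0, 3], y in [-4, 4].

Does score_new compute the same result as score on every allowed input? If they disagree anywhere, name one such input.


The rewrite breaks on x=0, y=-4, where the results are 0 and 3.
score: u = -4; ((u - y) == (u * x)) -> true; u = 0; (((-2) == (u - y)) && ((-6 - x) != (y % 5))) -> false; y = 2; return 0
score_new: u = -4; ((u - y) == (u * x)) -> true; u = 0; (((-2) == (u - y)) && ((-6 - x) != (y % 5))) -> false; y = 2; return 3
verdict: not equivalent; witness: x=0, y=-4


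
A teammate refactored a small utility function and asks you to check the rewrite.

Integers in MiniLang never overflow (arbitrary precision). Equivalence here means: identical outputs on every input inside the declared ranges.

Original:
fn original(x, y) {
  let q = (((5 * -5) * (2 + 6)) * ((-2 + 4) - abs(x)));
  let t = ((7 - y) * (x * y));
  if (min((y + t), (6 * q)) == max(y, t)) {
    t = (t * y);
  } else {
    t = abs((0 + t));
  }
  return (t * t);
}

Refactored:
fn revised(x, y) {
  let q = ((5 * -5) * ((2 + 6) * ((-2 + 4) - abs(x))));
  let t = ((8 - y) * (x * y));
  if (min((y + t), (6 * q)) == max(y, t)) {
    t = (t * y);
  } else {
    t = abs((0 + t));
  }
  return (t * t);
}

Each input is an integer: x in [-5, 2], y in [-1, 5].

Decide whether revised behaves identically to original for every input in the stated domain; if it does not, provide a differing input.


There is a counterexample at x=-5, y=-1: 1600 on one side, 2025 on the other.
original: q := 600 | t := 40 | (min((y + t), (6 * q)) == max(y, t)): false | t := 40 | result 1600
revised: q := 600 | t := 45 | (min((y + t), (6 * q)) == max(y, t)): false | t := 45 | result 2025
verdict: not equivalent; witness: x=-5, y=-1
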